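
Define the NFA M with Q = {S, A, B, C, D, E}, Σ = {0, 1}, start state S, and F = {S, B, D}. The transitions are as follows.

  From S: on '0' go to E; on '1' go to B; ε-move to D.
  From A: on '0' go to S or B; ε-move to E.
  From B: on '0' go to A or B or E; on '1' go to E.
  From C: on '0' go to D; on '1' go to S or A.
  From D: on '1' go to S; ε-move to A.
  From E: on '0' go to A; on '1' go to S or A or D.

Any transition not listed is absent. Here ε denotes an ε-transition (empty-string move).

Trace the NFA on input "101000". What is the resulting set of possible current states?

{S, A, B, D, E}

Start: ε-closure({S}) = {S, A, D, E}.
Read '1': {S, A, D, E} → {S, A, B, D, E}.
Read '0': {S, A, B, D, E} → {S, A, B, D, E}.
Read '1': {S, A, B, D, E} → {S, A, B, D, E}.
Read '0': {S, A, B, D, E} → {S, A, B, D, E}.
Read '0': {S, A, B, D, E} → {S, A, B, D, E}.
Read '0': {S, A, B, D, E} → {S, A, B, D, E}.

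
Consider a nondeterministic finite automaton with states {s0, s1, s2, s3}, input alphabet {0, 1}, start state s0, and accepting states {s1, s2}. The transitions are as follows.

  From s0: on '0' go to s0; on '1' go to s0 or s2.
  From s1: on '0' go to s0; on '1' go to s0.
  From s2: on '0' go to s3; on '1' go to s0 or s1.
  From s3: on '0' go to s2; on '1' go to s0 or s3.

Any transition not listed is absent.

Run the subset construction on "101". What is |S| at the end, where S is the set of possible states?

Start in {s0}.
Read '1': {s0} → {s0, s2}.
Read '0': {s0, s2} → {s0, s3}.
Read '1': {s0, s3} → {s0, s2, s3}.
That set has 3 states.

3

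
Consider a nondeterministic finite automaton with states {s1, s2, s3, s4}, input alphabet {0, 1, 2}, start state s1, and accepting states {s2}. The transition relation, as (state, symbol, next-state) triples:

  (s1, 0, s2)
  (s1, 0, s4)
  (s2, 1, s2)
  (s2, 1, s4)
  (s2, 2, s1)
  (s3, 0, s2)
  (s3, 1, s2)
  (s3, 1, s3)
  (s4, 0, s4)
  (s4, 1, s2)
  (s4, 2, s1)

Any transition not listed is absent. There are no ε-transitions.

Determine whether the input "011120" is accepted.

Start in {s1}.
Read '0': s1→{s2, s4}; now {s2, s4}.
Read '1': s2→{s2, s4}, s4→{s2}; now {s2, s4}.
Read '1': s2→{s2, s4}, s4→{s2}; now {s2, s4}.
Read '1': s2→{s2, s4}, s4→{s2}; now {s2, s4}.
Read '2': s2→{s1}, s4→{s1}; now {s1}.
Read '0': s1→{s2, s4}; now {s2, s4}.
The final set {s2, s4} contains the accepting state s2.

Yes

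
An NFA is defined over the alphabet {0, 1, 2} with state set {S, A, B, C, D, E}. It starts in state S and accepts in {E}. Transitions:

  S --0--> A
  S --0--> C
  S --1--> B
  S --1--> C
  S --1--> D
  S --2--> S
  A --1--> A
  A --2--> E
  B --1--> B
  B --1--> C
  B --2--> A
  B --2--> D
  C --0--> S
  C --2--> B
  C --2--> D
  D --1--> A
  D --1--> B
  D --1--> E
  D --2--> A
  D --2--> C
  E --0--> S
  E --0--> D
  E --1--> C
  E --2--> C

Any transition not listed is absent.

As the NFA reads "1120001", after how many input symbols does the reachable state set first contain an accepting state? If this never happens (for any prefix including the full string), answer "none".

Start in {S}.
Read '1': S→{B, C, D}; now {B, C, D}.
Read '1': B→{B, C}, C→∅, D→{A, B, E}; now {A, B, C, E}.
None of the earlier sets intersect F, but {A, B, C, E} does.

2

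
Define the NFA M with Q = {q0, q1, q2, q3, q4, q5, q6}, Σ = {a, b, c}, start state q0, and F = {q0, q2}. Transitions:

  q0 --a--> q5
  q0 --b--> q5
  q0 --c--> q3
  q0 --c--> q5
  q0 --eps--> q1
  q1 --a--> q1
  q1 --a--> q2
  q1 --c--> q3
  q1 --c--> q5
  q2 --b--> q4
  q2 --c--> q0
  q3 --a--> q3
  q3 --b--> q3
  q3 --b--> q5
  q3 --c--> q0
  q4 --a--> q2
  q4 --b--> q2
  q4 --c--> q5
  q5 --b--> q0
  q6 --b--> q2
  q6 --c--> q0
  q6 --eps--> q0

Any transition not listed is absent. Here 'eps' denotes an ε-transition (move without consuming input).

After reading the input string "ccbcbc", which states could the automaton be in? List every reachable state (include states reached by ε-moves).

∅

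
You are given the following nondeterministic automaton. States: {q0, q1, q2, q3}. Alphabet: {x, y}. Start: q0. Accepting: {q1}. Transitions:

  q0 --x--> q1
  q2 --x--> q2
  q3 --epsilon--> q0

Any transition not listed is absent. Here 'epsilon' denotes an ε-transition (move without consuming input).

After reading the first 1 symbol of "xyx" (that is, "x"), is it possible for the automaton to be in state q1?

Yes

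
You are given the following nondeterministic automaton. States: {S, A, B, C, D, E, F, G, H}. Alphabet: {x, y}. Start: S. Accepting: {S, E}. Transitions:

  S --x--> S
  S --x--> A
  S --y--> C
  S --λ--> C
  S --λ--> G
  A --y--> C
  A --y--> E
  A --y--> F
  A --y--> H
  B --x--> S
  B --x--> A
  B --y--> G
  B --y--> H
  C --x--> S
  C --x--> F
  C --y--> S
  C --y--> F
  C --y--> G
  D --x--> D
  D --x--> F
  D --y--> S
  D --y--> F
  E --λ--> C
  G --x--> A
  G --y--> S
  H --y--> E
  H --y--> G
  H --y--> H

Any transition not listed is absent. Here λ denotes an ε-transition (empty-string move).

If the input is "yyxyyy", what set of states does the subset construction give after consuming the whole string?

Start: ε-closure({S}) = {S, C, G}.
Read 'y': S→{C}, C→{S, F, G}, G→{S}; now {S, C, F, G}.
Read 'y': S→{C}, C→{S, F, G}, F→∅, G→{S}; now {S, C, F, G}.
Read 'x': S→{S, A}, C→{S, F}, F→∅, G→{A}; union {S, A, F}; ε-closure = {S, A, C, F, G}.
Read 'y': S→{C}, A→{C, E, F, H}, C→{S, F, G}, F→∅, G→{S}; now {S, C, E, F, G, H}.
Read 'y': S→{C}, C→{S, F, G}, E→∅, F→∅, G→{S}, H→{E, G, H}; now {S, C, E, F, G, H}.
Read 'y': S→{C}, C→{S, F, G}, E→∅, F→∅, G→{S}, H→{E, G, H}; now {S, C, E, F, G, H}.

{S, C, E, F, G, H}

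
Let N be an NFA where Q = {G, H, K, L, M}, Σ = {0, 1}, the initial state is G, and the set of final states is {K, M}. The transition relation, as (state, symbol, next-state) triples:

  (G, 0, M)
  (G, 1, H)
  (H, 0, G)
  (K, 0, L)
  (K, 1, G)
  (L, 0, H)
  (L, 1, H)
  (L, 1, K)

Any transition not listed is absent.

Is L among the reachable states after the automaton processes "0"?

No

Start in {G}.
Read '0': G→{M}; now {M}.
State L is not in {M}.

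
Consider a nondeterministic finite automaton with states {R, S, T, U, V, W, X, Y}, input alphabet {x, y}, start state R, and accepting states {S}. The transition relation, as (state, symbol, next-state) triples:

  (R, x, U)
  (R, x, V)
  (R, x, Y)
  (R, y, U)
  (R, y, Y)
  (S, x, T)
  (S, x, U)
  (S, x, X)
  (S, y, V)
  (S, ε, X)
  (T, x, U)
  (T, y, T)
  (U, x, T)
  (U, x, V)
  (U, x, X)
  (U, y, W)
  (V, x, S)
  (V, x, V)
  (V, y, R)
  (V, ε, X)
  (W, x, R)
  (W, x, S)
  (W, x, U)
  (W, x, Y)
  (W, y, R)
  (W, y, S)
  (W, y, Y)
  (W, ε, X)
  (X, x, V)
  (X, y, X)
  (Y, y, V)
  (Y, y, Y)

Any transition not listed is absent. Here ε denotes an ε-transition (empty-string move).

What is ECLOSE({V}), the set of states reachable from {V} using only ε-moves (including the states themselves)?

Begin with {V}.
ε-move V → X; add X.

{V, X}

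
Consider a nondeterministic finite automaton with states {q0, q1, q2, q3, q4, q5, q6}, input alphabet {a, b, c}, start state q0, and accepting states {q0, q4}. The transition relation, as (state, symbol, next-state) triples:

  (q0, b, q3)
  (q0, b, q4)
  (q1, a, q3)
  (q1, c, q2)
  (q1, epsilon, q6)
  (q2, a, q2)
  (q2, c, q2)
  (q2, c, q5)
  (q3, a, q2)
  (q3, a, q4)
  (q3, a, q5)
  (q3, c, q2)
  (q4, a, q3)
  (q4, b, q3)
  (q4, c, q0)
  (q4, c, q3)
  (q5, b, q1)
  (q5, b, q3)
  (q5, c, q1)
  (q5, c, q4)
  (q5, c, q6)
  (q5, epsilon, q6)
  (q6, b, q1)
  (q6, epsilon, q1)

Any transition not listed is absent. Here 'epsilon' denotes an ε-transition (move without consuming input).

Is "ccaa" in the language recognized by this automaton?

No

Start in {q0}.
Read 'c': q0→∅; now ∅.
The set is empty and remains empty for the remaining 3 symbols.
The final set ∅ contains no accepting state.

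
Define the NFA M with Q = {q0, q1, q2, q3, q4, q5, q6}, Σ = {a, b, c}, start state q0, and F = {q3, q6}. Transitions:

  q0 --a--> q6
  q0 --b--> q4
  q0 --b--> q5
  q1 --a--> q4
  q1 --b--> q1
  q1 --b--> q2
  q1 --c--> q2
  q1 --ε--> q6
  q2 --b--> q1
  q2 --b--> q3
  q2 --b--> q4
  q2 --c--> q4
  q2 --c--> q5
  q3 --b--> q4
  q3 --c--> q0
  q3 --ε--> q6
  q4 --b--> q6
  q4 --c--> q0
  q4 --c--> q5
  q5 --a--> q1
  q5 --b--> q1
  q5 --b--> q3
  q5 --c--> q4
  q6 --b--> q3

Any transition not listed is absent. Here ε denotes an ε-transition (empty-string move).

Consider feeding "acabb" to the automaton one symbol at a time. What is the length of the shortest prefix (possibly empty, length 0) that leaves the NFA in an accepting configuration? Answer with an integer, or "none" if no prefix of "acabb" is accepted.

Start in {q0}.
Read 'a': {q0} → {q6}.
None of the earlier sets intersect F, but {q6} does.

1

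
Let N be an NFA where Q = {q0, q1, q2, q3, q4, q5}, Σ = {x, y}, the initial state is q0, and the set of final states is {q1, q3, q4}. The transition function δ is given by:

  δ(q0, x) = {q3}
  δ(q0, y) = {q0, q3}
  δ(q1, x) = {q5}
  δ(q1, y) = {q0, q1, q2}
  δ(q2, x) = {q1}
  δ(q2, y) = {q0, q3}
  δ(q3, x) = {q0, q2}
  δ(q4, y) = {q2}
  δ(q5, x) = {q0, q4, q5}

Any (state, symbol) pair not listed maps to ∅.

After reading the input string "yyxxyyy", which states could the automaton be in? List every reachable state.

{q0, q1, q2, q3}

Start in {q0}.
Read 'y': {q0} → {q0, q3}.
Read 'y': {q0, q3} → {q0, q3}.
Read 'x': {q0, q3} → {q0, q2, q3}.
Read 'x': {q0, q2, q3} → {q0, q1, q2, q3}.
Read 'y': {q0, q1, q2, q3} → {q0, q1, q2, q3}.
Read 'y': {q0, q1, q2, q3} → {q0, q1, q2, q3}.
Read 'y': {q0, q1, q2, q3} → {q0, q1, q2, q3}.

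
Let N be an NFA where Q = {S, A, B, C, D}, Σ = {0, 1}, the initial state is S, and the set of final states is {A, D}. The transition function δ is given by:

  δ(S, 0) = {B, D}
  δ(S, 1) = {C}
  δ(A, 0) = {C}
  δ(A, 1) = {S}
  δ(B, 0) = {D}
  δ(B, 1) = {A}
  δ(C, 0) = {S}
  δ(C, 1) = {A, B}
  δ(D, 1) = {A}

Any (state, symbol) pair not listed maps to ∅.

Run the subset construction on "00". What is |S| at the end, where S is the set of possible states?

Start in {S}.
Read '0': S→{B, D}; now {B, D}.
Read '0': B→{D}, D→∅; now {D}.
That set has 1 state.

1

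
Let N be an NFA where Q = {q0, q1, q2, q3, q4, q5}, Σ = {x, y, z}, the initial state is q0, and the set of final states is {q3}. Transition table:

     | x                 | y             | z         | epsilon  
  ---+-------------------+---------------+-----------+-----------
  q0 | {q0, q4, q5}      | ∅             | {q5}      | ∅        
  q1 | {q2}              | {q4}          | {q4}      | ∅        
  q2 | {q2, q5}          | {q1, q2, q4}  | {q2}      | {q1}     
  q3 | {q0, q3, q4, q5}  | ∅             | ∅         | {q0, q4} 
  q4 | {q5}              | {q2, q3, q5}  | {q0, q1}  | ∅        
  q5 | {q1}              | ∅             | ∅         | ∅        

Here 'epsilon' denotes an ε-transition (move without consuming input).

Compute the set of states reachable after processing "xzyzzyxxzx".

{q0, q1, q2, q4, q5}

Start in {q0}.
Read 'x': q0→{q0, q4, q5}; now {q0, q4, q5}.
Read 'z': q0→{q5}, q4→{q0, q1}, q5→∅; now {q0, q1, q5}.
Read 'y': q0→∅, q1→{q4}, q5→∅; now {q4}.
Read 'z': q4→{q0, q1}; now {q0, q1}.
Read 'z': q0→{q5}, q1→{q4}; now {q4, q5}.
Read 'y': q4→{q2, q3, q5}, q5→∅; union {q2, q3, q5}; ε-closure = {q0, q1, q2, q3, q4, q5}.
Read 'x': q0→{q0, q4, q5}, q1→{q2}, q2→{q2, q5}, q3→{q0, q3, q4, q5}, q4→{q5}, q5→{q1}; now {q0, q1, q2, q3, q4, q5}.
Read 'x': q0→{q0, q4, q5}, q1→{q2}, q2→{q2, q5}, q3→{q0, q3, q4, q5}, q4→{q5}, q5→{q1}; now {q0, q1, q2, q3, q4, q5}.
Read 'z': q0→{q5}, q1→{q4}, q2→{q2}, q3→∅, q4→{q0, q1}, q5→∅; now {q0, q1, q2, q4, q5}.
Read 'x': q0→{q0, q4, q5}, q1→{q2}, q2→{q2, q5}, q4→{q5}, q5→{q1}; now {q0, q1, q2, q4, q5}.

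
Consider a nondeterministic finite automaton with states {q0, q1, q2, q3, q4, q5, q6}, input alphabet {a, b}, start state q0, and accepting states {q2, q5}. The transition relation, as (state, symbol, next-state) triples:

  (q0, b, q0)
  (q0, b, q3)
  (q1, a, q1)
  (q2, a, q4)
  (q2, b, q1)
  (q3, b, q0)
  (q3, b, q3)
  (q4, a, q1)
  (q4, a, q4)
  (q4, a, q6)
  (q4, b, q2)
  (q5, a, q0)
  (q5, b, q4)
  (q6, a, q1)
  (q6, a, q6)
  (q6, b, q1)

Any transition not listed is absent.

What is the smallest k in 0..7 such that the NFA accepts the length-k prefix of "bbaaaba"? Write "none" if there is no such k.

Start in {q0}.
Read 'b': q0→{q0, q3}; now {q0, q3}.
Read 'b': q0→{q0, q3}, q3→{q0, q3}; now {q0, q3}.
Read 'a': q0→∅, q3→∅; now ∅.
The set is empty and remains empty for the remaining 4 symbols.
No reachable set along the way intersects F.

none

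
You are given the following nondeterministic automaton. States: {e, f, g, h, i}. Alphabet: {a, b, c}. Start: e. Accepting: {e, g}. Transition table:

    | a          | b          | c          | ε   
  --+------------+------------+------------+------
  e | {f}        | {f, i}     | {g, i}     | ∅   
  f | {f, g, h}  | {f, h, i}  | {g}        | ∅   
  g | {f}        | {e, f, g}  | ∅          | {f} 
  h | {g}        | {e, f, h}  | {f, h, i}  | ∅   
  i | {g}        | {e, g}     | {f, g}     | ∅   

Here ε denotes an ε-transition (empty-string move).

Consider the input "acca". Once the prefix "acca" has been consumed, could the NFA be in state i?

No

Start in {e}.
Read 'a': e→{f}; now {f}.
Read 'c': f→{g}; union {g}; ε-closure = {f, g}.
Read 'c': f→{g}, g→∅; union {g}; ε-closure = {f, g}.
Read 'a': f→{f, g, h}, g→{f}; now {f, g, h}.
State i is not in {f, g, h}.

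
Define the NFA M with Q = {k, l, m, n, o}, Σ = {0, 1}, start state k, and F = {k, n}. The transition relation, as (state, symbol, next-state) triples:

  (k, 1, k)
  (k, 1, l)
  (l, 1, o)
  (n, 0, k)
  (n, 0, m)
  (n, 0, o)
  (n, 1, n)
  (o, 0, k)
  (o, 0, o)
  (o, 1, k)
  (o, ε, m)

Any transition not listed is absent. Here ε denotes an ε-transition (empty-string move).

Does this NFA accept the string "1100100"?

No

Start in {k}.
Read '1': k→{k, l}; now {k, l}.
Read '1': k→{k, l}, l→{o}; union {k, l, o}; ε-closure = {k, l, m, o}.
Read '0': k→∅, l→∅, m→∅, o→{k, o}; union {k, o}; ε-closure = {k, m, o}.
Read '0': k→∅, m→∅, o→{k, o}; union {k, o}; ε-closure = {k, m, o}.
Read '1': k→{k, l}, m→∅, o→{k}; now {k, l}.
Read '0': k→∅, l→∅; now ∅.
The set is empty and remains empty for the remaining 1 symbol.
The final set ∅ contains no accepting state.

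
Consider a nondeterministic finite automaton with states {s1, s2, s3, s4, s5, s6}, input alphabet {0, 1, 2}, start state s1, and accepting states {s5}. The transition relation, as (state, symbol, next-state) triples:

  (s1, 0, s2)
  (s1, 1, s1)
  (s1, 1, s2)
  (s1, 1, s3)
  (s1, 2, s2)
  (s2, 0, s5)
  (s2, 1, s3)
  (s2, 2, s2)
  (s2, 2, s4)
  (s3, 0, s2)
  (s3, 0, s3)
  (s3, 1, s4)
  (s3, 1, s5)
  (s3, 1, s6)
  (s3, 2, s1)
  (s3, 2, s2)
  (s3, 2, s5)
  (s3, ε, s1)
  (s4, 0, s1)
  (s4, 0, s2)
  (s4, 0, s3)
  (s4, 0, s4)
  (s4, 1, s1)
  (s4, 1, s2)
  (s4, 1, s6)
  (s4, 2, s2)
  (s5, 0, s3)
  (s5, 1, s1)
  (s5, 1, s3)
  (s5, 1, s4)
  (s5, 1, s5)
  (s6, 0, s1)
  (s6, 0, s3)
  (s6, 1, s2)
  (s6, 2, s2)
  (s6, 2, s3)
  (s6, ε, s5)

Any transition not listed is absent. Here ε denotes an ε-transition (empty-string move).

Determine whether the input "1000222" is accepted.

Start in {s1}.
Read '1': s1→{s1, s2, s3}; now {s1, s2, s3}.
Read '0': s1→{s2}, s2→{s5}, s3→{s2, s3}; union {s2, s3, s5}; ε-closure = {s1, s2, s3, s5}.
Read '0': s1→{s2}, s2→{s5}, s3→{s2, s3}, s5→{s3}; union {s2, s3, s5}; ε-closure = {s1, s2, s3, s5}.
Read '0': s1→{s2}, s2→{s5}, s3→{s2, s3}, s5→{s3}; union {s2, s3, s5}; ε-closure = {s1, s2, s3, s5}.
Read '2': s1→{s2}, s2→{s2, s4}, s3→{s1, s2, s5}, s5→∅; now {s1, s2, s4, s5}.
Read '2': s1→{s2}, s2→{s2, s4}, s4→{s2}, s5→∅; now {s2, s4}.
Read '2': s2→{s2, s4}, s4→{s2}; now {s2, s4}.
The final set {s2, s4} contains no accepting state.

No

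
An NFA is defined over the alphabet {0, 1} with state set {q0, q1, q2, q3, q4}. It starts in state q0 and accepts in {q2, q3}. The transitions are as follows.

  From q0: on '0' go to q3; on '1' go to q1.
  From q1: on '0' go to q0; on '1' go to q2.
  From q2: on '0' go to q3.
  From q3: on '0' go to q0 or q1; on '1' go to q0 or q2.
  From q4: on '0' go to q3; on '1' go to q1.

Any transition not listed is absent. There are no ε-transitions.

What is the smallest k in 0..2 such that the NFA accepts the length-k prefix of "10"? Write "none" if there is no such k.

Start in {q0}.
Read '1': q0→{q1}; now {q1}.
Read '0': q1→{q0}; now {q0}.
No reachable set along the way intersects F.

none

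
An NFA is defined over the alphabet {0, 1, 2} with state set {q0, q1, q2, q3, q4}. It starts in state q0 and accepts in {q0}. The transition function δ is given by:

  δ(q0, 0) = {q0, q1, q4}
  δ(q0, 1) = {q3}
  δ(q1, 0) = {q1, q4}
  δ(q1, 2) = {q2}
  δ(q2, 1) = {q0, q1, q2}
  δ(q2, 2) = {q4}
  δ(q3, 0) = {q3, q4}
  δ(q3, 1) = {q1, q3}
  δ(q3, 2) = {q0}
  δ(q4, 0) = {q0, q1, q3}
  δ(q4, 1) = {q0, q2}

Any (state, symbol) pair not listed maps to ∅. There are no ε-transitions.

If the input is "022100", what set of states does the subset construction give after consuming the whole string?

Start in {q0}.
Read '0': q0→{q0, q1, q4}; now {q0, q1, q4}.
Read '2': q0→∅, q1→{q2}, q4→∅; now {q2}.
Read '2': q2→{q4}; now {q4}.
Read '1': q4→{q0, q2}; now {q0, q2}.
Read '0': q0→{q0, q1, q4}, q2→∅; now {q0, q1, q4}.
Read '0': q0→{q0, q1, q4}, q1→{q1, q4}, q4→{q0, q1, q3}; now {q0, q1, q3, q4}.

{q0, q1, q3, q4}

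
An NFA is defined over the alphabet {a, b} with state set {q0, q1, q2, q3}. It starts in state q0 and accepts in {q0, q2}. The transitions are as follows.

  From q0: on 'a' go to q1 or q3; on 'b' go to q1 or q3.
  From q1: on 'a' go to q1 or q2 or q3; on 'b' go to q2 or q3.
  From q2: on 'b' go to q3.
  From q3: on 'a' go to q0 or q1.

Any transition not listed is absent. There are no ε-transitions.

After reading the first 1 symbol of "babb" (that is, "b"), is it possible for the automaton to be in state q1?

Start in {q0}.
Read 'b': q0→{q1, q3}; now {q1, q3}.
State q1 is in {q1, q3}.

Yes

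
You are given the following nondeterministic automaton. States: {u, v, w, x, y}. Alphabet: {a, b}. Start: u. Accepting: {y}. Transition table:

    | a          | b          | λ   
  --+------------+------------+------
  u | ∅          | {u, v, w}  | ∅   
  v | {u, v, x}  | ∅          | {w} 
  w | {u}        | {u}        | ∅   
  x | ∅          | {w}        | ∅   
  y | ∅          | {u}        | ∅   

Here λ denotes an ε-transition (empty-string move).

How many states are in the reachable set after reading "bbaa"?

4

Start in {u}.
Read 'b': {u} → {u, v, w}.
Read 'b': {u, v, w} → {u, v, w}.
Read 'a': {u, v, w} → {u, v, w, x}.
Read 'a': {u, v, w, x} → {u, v, w, x}.
That set has 4 states.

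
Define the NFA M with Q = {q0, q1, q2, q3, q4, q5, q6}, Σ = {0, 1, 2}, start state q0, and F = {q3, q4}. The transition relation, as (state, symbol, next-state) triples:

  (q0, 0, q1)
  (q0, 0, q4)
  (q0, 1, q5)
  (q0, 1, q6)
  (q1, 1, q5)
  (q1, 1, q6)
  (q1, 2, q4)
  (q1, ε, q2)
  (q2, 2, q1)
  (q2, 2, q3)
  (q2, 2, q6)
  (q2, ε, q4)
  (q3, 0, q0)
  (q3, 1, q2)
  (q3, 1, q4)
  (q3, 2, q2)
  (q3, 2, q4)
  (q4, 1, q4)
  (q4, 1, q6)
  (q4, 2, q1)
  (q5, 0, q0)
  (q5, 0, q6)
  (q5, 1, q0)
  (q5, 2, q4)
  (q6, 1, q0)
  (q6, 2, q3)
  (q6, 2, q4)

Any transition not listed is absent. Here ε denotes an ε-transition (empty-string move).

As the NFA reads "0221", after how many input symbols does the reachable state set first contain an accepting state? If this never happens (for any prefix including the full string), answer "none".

1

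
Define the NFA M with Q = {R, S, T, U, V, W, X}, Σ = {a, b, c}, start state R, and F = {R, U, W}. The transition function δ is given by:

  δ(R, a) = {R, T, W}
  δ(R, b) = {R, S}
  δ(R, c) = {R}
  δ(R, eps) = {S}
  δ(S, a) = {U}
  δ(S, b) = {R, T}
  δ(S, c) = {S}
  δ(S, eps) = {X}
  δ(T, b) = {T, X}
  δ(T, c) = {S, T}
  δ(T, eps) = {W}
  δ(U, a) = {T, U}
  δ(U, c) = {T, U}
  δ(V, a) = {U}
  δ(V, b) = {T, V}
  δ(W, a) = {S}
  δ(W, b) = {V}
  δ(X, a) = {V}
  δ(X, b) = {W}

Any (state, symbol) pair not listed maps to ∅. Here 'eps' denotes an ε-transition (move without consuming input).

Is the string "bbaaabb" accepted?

Yes

Start: ε-closure({R}) = {R, S, X}.
Read 'b': R→{R, S}, S→{R, T}, X→{W}; union {R, S, T, W}; ε-closure = {R, S, T, W, X}.
Read 'b': R→{R, S}, S→{R, T}, T→{T, X}, W→{V}, X→{W}; now {R, S, T, V, W, X}.
Read 'a': R→{R, T, W}, S→{U}, T→∅, V→{U}, W→{S}, X→{V}; union {R, S, T, U, V, W}; ε-closure = {R, S, T, U, V, W, X}.
Read 'a': R→{R, T, W}, S→{U}, T→∅, U→{T, U}, V→{U}, W→{S}, X→{V}; union {R, S, T, U, V, W}; ε-closure = {R, S, T, U, V, W, X}.
Read 'a': R→{R, T, W}, S→{U}, T→∅, U→{T, U}, V→{U}, W→{S}, X→{V}; union {R, S, T, U, V, W}; ε-closure = {R, S, T, U, V, W, X}.
Read 'b': R→{R, S}, S→{R, T}, T→{T, X}, U→∅, V→{T, V}, W→{V}, X→{W}; now {R, S, T, V, W, X}.
Read 'b': R→{R, S}, S→{R, T}, T→{T, X}, V→{T, V}, W→{V}, X→{W}; now {R, S, T, V, W, X}.
The final set {R, S, T, V, W, X} contains the accepting states R, W.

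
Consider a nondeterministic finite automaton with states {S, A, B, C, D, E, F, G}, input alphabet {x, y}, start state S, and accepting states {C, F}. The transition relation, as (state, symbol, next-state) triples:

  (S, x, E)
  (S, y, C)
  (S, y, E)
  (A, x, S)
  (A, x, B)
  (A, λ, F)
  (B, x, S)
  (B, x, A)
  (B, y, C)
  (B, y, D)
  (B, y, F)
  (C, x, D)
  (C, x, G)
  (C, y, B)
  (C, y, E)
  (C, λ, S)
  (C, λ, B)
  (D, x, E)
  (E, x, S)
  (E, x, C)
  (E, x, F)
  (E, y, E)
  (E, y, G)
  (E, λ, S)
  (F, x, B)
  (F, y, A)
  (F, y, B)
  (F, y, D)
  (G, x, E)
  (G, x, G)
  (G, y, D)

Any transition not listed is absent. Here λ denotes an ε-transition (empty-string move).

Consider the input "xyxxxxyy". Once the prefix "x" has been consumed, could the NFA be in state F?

Start in {S}.
Read 'x': {S} → {S, E}.
State F is not in {S, E}.

No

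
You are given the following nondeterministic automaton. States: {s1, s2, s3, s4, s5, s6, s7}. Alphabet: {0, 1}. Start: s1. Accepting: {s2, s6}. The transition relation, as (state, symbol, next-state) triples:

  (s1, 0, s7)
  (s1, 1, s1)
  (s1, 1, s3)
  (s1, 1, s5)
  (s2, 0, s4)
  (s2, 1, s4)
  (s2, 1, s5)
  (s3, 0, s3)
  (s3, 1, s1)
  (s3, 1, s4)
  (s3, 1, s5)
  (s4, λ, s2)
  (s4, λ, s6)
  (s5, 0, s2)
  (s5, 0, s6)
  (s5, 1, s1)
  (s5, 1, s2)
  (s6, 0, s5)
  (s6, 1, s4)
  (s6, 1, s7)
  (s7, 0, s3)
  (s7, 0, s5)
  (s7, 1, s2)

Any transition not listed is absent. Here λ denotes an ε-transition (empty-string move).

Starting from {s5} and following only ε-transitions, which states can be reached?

Begin with {s5}.
No ε-moves leave this set, so the closure equals the set itself.

{s5}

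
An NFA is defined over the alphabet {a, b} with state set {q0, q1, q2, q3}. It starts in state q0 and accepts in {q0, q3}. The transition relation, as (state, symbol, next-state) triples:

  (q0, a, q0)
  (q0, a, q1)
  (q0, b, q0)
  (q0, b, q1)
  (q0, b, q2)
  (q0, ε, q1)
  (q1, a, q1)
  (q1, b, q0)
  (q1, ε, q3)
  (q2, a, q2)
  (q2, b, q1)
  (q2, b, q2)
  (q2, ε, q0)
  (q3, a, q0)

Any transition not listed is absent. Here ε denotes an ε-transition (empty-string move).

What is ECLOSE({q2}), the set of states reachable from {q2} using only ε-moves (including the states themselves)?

Begin with {q2}.
ε-move q2 → q0; add q0.
ε-move q0 → q1; add q1.
ε-move q1 → q3; add q3.

{q0, q1, q2, q3}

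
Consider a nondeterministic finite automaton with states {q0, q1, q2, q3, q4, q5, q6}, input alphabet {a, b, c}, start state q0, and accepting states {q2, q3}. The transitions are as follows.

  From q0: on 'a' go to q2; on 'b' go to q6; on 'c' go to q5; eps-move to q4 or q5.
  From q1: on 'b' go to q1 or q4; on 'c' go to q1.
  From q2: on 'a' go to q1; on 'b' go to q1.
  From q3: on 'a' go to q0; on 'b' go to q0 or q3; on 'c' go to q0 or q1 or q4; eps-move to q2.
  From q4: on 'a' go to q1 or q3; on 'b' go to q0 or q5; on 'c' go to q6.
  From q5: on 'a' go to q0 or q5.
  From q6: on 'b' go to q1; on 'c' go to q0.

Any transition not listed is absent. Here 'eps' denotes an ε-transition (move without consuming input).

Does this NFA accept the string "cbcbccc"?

Start: ε-closure({q0}) = {q0, q4, q5}.
Read 'c': q0→{q5}, q4→{q6}, q5→∅; now {q5, q6}.
Read 'b': q5→∅, q6→{q1}; now {q1}.
Read 'c': q1→{q1}; now {q1}.
Read 'b': q1→{q1, q4}; now {q1, q4}.
Read 'c': q1→{q1}, q4→{q6}; now {q1, q6}.
Read 'c': q1→{q1}, q6→{q0}; union {q0, q1}; ε-closure = {q0, q1, q4, q5}.
Read 'c': q0→{q5}, q1→{q1}, q4→{q6}, q5→∅; now {q1, q5, q6}.
The final set {q1, q5, q6} contains no accepting state.

No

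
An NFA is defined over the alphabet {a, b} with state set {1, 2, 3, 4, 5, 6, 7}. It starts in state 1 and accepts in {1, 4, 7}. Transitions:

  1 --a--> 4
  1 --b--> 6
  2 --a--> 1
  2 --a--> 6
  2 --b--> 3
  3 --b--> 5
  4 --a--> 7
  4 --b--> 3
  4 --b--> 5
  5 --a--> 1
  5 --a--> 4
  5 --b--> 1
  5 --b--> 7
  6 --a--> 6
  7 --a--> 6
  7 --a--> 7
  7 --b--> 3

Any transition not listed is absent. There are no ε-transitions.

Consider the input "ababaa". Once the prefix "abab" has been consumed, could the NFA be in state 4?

No

Start in {1}.
Read 'a': {1} → {4}.
Read 'b': {4} → {3, 5}.
Read 'a': {3, 5} → {1, 4}.
Read 'b': {1, 4} → {3, 5, 6}.
State 4 is not in {3, 5, 6}.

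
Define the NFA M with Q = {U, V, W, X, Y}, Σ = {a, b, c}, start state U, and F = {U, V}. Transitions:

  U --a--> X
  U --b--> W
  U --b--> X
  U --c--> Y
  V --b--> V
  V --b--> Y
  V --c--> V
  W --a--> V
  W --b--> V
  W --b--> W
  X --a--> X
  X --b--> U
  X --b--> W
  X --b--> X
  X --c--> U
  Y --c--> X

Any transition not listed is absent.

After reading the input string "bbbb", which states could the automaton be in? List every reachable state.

{U, V, W, X, Y}

Start in {U}.
Read 'b': {U} → {W, X}.
Read 'b': {W, X} → {U, V, W, X}.
Read 'b': {U, V, W, X} → {U, V, W, X, Y}.
Read 'b': {U, V, W, X, Y} → {U, V, W, X, Y}.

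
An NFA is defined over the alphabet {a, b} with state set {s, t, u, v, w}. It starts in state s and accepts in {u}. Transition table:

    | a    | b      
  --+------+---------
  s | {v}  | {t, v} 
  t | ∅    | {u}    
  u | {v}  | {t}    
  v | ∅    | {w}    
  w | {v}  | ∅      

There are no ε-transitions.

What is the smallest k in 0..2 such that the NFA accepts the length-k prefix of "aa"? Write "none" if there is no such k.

none

Start in {s}.
Read 'a': s→{v}; now {v}.
Read 'a': v→∅; now ∅.
No reachable set along the way intersects F.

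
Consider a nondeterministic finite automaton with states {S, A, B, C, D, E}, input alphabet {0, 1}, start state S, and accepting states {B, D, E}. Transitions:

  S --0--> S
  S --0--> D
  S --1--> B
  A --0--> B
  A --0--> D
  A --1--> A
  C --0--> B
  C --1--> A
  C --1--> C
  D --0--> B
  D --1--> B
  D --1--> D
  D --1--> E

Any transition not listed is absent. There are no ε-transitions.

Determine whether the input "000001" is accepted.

Yes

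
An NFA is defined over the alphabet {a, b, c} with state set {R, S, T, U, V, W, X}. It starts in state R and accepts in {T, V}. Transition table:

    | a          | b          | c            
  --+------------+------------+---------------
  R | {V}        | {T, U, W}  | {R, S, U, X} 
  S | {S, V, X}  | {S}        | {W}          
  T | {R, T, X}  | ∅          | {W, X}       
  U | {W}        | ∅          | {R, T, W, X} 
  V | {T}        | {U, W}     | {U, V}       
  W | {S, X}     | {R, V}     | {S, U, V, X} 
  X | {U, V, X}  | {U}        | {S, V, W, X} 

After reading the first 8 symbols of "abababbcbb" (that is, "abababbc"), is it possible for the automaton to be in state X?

Yes

Start in {R}.
Read 'a': R→{V}; now {V}.
Read 'b': V→{U, W}; now {U, W}.
Read 'a': U→{W}, W→{S, X}; now {S, W, X}.
Read 'b': S→{S}, W→{R, V}, X→{U}; now {R, S, U, V}.
Read 'a': R→{V}, S→{S, V, X}, U→{W}, V→{T}; now {S, T, V, W, X}.
Read 'b': S→{S}, T→∅, V→{U, W}, W→{R, V}, X→{U}; now {R, S, U, V, W}.
Read 'b': R→{T, U, W}, S→{S}, U→∅, V→{U, W}, W→{R, V}; now {R, S, T, U, V, W}.
Read 'c': R→{R, S, U, X}, S→{W}, T→{W, X}, U→{R, T, W, X}, V→{U, V}, W→{S, U, V, X}; now {R, S, T, U, V, W, X}.
State X is in {R, S, T, U, V, W, X}.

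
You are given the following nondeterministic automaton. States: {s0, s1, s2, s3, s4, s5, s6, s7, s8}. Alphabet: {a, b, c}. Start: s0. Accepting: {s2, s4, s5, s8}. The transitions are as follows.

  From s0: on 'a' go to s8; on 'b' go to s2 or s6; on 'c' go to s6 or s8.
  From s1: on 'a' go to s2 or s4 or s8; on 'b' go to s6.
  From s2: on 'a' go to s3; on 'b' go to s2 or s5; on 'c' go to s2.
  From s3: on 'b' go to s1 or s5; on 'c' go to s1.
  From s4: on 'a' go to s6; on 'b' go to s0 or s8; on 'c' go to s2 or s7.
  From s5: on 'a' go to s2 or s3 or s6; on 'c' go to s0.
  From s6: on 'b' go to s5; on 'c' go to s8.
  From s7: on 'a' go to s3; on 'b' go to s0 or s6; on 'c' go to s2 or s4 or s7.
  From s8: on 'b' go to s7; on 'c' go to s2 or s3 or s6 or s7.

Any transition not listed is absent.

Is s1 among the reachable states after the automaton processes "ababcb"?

No

Start in {s0}.
Read 'a': {s0} → {s8}.
Read 'b': {s8} → {s7}.
Read 'a': {s7} → {s3}.
Read 'b': {s3} → {s1, s5}.
Read 'c': {s1, s5} → {s0}.
Read 'b': {s0} → {s2, s6}.
State s1 is not in {s2, s6}.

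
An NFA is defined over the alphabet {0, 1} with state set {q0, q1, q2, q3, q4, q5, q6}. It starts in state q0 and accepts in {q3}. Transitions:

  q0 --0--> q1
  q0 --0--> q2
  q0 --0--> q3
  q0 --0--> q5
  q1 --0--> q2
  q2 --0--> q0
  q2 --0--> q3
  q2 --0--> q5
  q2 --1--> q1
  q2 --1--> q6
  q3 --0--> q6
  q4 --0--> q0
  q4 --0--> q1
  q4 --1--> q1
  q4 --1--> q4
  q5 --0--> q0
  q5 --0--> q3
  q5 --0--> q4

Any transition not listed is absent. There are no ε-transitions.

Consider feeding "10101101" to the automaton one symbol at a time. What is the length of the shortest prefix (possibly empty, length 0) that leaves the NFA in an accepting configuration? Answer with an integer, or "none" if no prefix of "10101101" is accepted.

none

Start in {q0}.
Read '1': q0→∅; now ∅.
The set is empty and remains empty for the remaining 7 symbols.
No reachable set along the way intersects F.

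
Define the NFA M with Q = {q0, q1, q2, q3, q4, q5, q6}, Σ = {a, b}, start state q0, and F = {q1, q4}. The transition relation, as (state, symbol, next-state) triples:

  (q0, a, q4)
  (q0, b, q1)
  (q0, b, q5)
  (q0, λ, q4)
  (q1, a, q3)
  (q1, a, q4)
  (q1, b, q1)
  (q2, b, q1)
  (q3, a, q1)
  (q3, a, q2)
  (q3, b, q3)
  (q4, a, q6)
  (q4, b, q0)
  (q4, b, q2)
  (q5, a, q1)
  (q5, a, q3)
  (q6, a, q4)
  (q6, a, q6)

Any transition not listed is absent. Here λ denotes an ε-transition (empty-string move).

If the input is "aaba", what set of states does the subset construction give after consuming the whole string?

{q4, q6}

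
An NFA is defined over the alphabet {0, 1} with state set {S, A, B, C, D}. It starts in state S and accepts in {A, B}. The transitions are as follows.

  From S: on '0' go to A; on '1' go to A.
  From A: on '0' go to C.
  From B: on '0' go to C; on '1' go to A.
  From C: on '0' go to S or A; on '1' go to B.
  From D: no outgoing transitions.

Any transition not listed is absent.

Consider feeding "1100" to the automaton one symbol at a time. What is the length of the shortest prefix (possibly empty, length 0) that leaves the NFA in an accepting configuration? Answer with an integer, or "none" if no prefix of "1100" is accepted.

1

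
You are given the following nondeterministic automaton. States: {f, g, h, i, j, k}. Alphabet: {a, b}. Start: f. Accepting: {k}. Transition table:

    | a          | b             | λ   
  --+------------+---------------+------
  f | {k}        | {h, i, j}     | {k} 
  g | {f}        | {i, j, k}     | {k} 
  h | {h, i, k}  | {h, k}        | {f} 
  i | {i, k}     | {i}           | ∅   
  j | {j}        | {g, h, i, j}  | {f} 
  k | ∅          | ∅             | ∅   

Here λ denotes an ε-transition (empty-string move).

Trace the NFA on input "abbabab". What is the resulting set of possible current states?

Start: ε-closure({f}) = {f, k}.
Read 'a': f→{k}, k→∅; now {k}.
Read 'b': k→∅; now ∅.
The set is empty and remains empty for the remaining 5 symbols.

∅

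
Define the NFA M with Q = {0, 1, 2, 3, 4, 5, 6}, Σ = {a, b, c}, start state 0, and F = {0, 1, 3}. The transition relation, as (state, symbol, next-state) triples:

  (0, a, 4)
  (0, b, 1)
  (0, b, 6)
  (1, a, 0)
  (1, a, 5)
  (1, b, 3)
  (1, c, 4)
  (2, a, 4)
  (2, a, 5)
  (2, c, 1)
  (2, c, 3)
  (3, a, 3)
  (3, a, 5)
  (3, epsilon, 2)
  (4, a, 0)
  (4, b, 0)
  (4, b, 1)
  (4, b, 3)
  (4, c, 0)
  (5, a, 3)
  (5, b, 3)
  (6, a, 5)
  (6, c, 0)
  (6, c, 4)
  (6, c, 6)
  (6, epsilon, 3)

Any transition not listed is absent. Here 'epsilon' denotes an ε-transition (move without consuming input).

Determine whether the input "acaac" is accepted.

Start in {0}.
Read 'a': 0→{4}; now {4}.
Read 'c': 4→{0}; now {0}.
Read 'a': 0→{4}; now {4}.
Read 'a': 4→{0}; now {0}.
Read 'c': 0→∅; now ∅.
The final set ∅ contains no accepting state.

No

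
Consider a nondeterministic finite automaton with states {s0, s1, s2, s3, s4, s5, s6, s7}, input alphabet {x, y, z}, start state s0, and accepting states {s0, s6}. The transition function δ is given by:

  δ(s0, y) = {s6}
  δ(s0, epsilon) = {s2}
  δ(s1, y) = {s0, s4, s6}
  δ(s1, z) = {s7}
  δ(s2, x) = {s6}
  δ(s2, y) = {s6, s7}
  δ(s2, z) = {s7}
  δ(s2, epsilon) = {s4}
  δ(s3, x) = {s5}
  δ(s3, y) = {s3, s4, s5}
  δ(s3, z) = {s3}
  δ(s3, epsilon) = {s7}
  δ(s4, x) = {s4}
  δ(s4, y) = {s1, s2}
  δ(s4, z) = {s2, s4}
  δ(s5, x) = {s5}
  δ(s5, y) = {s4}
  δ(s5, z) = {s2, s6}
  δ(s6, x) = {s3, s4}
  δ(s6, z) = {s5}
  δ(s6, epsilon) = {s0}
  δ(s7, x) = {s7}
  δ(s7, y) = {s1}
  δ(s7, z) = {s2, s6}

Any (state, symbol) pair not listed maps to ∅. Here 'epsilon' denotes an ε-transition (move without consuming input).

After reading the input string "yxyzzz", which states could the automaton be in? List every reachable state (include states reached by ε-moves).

Start: ε-closure({s0}) = {s0, s2, s4}.
Read 'y': {s0, s2, s4} → {s0, s1, s2, s4, s6, s7}.
Read 'x': {s0, s1, s2, s4, s6, s7} → {s0, s2, s3, s4, s6, s7}.
Read 'y': {s0, s2, s3, s4, s6, s7} → {s0, s1, s2, s3, s4, s5, s6, s7}.
Read 'z': {s0, s1, s2, s3, s4, s5, s6, s7} → {s0, s2, s3, s4, s5, s6, s7}.
Read 'z': {s0, s2, s3, s4, s5, s6, s7} → {s0, s2, s3, s4, s5, s6, s7}.
Read 'z': {s0, s2, s3, s4, s5, s6, s7} → {s0, s2, s3, s4, s5, s6, s7}.

{s0, s2, s3, s4, s5, s6, s7}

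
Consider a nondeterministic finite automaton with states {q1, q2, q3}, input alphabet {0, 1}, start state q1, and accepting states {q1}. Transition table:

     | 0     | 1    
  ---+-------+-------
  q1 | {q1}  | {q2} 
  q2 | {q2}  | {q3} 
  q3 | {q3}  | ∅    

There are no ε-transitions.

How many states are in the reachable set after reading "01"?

1

Start in {q1}.
Read '0': {q1} → {q1}.
Read '1': {q1} → {q2}.
That set has 1 state.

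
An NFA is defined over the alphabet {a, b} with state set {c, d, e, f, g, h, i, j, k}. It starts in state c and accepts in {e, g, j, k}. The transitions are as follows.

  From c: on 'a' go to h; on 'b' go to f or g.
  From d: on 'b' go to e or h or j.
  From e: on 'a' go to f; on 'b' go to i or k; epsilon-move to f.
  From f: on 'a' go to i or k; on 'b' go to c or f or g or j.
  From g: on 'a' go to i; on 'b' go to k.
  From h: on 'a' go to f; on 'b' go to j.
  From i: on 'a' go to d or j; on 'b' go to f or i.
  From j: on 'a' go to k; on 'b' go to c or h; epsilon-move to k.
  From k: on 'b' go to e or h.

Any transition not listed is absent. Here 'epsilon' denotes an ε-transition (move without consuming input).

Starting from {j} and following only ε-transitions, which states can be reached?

{j, k}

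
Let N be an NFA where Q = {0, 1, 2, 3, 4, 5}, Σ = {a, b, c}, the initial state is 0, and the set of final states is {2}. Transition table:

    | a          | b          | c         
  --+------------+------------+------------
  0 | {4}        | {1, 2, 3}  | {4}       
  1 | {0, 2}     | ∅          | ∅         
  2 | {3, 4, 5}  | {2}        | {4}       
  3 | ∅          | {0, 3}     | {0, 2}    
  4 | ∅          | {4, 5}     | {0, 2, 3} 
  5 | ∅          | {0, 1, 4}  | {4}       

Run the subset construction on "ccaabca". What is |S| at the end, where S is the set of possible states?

0

Start in {0}.
Read 'c': {0} → {4}.
Read 'c': {4} → {0, 2, 3}.
Read 'a': {0, 2, 3} → {3, 4, 5}.
Read 'a': {3, 4, 5} → ∅.
The set is empty and remains empty for the remaining 3 symbols.
That set has 0 states.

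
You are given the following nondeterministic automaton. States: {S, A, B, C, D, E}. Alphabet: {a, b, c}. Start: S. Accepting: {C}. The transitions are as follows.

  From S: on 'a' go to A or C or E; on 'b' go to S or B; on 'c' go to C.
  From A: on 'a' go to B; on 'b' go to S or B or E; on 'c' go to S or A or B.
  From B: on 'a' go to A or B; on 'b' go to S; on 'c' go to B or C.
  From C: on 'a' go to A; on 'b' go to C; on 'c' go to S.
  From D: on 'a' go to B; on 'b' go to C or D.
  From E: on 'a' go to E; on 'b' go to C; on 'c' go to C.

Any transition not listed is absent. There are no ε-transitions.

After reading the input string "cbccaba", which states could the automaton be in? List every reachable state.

Start in {S}.
Read 'c': {S} → {C}.
Read 'b': {C} → {C}.
Read 'c': {C} → {S}.
Read 'c': {S} → {C}.
Read 'a': {C} → {A}.
Read 'b': {A} → {S, B, E}.
Read 'a': {S, B, E} → {A, B, C, E}.

{A, B, C, E}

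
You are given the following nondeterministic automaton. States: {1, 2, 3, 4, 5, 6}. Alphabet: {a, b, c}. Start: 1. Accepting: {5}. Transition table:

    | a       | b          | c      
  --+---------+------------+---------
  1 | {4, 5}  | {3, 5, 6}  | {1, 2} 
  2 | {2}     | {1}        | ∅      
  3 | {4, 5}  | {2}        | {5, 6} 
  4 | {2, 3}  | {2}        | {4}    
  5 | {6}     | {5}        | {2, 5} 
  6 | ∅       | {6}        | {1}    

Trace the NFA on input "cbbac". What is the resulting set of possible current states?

{1, 2, 4, 5}

Start in {1}.
Read 'c': 1→{1, 2}; now {1, 2}.
Read 'b': 1→{3, 5, 6}, 2→{1}; now {1, 3, 5, 6}.
Read 'b': 1→{3, 5, 6}, 3→{2}, 5→{5}, 6→{6}; now {2, 3, 5, 6}.
Read 'a': 2→{2}, 3→{4, 5}, 5→{6}, 6→∅; now {2, 4, 5, 6}.
Read 'c': 2→∅, 4→{4}, 5→{2, 5}, 6→{1}; now {1, 2, 4, 5}.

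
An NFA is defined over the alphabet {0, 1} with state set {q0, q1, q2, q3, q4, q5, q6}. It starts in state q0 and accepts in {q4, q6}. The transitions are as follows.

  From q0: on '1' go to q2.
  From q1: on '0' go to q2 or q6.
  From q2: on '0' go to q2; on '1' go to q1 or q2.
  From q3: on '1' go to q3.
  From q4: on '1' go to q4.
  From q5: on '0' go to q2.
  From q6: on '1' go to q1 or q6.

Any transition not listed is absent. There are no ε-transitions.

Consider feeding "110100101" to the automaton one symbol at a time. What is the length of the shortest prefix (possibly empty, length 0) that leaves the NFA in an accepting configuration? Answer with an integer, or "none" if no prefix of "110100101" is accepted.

3

Start in {q0}.
Read '1': {q0} → {q2}.
Read '1': {q2} → {q1, q2}.
Read '0': {q1, q2} → {q2, q6}.
None of the earlier sets intersect F, but {q2, q6} does.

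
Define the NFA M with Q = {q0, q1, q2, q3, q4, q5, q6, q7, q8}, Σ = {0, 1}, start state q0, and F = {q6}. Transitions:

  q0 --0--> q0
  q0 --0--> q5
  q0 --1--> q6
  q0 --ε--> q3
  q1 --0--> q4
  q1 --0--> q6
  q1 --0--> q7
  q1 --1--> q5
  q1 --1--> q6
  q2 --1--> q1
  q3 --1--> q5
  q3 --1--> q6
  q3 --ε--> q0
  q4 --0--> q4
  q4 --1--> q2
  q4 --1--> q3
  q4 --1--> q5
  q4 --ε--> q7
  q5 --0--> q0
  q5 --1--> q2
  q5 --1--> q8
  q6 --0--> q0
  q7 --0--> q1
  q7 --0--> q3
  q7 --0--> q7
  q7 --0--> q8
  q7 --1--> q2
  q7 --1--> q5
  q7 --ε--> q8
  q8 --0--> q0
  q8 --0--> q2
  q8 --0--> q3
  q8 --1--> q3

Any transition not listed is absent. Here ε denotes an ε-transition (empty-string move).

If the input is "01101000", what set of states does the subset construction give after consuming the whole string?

{q0, q1, q2, q3, q4, q5, q6, q7, q8}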